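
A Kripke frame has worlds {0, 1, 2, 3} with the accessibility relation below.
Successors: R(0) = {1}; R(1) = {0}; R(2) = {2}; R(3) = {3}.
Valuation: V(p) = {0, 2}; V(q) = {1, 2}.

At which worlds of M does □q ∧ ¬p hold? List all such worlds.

none

Let φ = □q ∧ ¬p. Evaluate φ at each world:
  0 (successors {1}): φ is false.
  1 (successors {0}): φ is false.
  2 (successors {2}): φ is false.
  3 (successors {3}): φ is false.
For instance, at 3:
  At 3: □q is false, ¬p is true, so □q ∧ ¬p is false.
    At 3: □q requires q at every successor {3}.
      q fails at 3, so □q is false at 3.
Satisfying worlds: none.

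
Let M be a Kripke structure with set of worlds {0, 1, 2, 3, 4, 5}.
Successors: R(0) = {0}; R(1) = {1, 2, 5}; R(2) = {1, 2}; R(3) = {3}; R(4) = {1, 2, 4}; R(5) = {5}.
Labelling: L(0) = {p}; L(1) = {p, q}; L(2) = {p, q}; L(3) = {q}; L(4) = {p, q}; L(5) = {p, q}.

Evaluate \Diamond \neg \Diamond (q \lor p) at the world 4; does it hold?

At 4: \Diamond \neg \Diamond (q \lor p) requires \neg \Diamond (q \lor p) at some successor in {1, 2, 4}.
  At 1: \neg \Diamond (q \lor p) is false.
  At 2: \neg \Diamond (q \lor p) is false.
  At 4: \neg \Diamond (q \lor p) is false.
So \Diamond \neg \Diamond (q \lor p) is false at 4.

No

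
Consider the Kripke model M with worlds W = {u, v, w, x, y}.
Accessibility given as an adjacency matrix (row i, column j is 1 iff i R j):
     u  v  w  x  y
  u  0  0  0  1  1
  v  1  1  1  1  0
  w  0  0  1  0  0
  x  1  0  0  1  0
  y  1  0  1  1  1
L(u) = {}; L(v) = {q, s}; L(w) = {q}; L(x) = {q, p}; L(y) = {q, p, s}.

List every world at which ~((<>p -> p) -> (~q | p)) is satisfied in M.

Let φ = ~((<>p -> p) -> (~q | p)). Evaluate φ at each world:
  u (successors {x, y}): φ is false.
  v (successors {u, v, w, x}): φ is false.
  w (successors {w}): φ is true.
  x (successors {u, x}): φ is false.
  y (successors {u, w, x, y}): φ is false.
For instance, at y:
  At y: (<>p -> p) -> (~q | p) is true, so ~((<>p -> p) -> (~q | p)) is false.
    At y: <>p -> p is true, ~q | p is true, so (<>p -> p) -> (~q | p) is true.
      At y: <>p is true, p is true, so <>p -> p is true.
Satisfying worlds: {w}

w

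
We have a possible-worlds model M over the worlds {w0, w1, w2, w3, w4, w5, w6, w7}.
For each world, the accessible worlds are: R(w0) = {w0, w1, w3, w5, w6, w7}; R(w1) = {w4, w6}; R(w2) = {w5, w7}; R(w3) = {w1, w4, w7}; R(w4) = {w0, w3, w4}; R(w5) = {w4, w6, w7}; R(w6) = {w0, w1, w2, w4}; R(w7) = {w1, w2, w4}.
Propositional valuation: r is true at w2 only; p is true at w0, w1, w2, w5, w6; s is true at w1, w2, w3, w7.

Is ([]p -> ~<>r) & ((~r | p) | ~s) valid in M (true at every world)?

Let φ = ([]p -> ~<>r) & ((~r | p) | ~s). Evaluate φ at each world:
  w0 (successors {w0, w1, w3, w5, w6, w7}): φ is true.
  w1 (successors {w4, w6}): φ is true.
  w2 (successors {w5, w7}): φ is true.
  w3 (successors {w1, w4, w7}): φ is true.
  w4 (successors {w0, w3, w4}): φ is true.
  w5 (successors {w4, w6, w7}): φ is true.
  w6 (successors {w0, w1, w2, w4}): φ is true.
  w7 (successors {w1, w2, w4}): φ is true.
For instance, at w5:
  At w5: []p -> ~<>r is true, (~r | p) | ~s is true, so ([]p -> ~<>r) & ((~r | p) | ~s) is true.
    At w5: []p is false, ~<>r is true, so []p -> ~<>r is true.
      At w5: []p requires p at every successor {w4, w6, w7}.
        p fails at w4, so []p is false at w5.
      At w5: <>r is false, so ~<>r is true.

Yes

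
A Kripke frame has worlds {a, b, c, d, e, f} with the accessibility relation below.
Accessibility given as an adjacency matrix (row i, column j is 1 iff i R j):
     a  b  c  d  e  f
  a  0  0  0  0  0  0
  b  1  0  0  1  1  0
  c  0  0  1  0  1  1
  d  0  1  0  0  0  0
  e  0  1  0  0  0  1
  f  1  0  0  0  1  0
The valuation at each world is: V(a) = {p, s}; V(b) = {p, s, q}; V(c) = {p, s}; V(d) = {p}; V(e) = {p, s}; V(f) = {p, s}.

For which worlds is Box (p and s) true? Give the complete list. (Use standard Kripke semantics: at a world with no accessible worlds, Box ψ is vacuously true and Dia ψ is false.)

a, c, d, e, f

Recall that Box ψ holds at a world iff ψ holds at every accessible world, and Dia ψ holds iff ψ holds at some accessible world.
Let φ = Box (p and s). Evaluate φ at each world:
  a (successors ∅): φ is true.
  b (successors {a, d, e}): φ is false.
  c (successors {c, e, f}): φ is true.
  d (successors {b}): φ is true.
  e (successors {b, f}): φ is true.
  f (successors {a, e}): φ is true.
For instance, at e:
  At e: Box (p and s) requires p and s at every successor {b, f}.
    At b: p and s is true.
    At f: p and s is true.
  So Box (p and s) is true at e.
Satisfying worlds: {a, c, d, e, f}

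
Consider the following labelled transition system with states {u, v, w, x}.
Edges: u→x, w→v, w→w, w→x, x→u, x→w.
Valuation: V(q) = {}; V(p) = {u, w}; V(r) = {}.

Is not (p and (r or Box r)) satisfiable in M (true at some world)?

Recall that Box ψ holds at a world iff ψ holds at every accessible world, and Dia ψ holds iff ψ holds at some accessible world.
Let φ = not (p and (r or Box r)). Evaluate φ at each world:
  u (successors {x}): φ is true.
  v (successors ∅): φ is true.
  w (successors {v, w, x}): φ is true.
  x (successors {u, w}): φ is true.
Detail at u (witness):
  At u: p and (r or Box r) is false, so not (p and (r or Box r)) is true.
    At u: p is true, r or Box r is false, so p and (r or Box r) is false.
      At u: r is false, Box r is false, so r or Box r is false.

Yes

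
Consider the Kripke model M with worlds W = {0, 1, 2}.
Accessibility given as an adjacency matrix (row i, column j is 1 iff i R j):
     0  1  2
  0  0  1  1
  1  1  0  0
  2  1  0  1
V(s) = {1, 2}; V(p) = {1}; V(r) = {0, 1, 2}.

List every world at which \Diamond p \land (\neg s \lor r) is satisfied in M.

0

Recall that \Diamond ψ holds at a world iff ψ holds at some accessible world.
Let φ = \Diamond p \land (\neg s \lor r). Evaluate φ at each world:
  0 (successors {1, 2}): φ is true.
  1 (successors {0}): φ is false.
  2 (successors {0, 2}): φ is false.
For instance, at 0:
  At 0: \Diamond p is true, \neg s \lor r is true, so \Diamond p \land (\neg s \lor r) is true.
    At 0: \Diamond p requires p at some successor in {1, 2}.
      p holds at 1, so \Diamond p is true at 0.
Satisfying worlds: {0}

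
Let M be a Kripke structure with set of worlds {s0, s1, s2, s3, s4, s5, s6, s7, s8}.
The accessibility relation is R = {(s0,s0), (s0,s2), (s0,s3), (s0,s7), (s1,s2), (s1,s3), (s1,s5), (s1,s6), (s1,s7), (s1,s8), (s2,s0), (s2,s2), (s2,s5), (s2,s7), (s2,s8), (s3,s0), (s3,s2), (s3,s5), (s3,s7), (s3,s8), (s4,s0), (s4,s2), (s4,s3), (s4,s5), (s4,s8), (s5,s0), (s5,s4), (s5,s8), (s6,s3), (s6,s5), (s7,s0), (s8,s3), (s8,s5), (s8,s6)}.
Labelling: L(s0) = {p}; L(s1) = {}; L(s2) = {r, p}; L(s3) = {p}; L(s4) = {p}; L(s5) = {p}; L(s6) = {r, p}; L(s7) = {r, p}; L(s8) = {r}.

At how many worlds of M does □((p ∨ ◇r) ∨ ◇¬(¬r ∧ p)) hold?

Let φ = □((p ∨ ◇r) ∨ ◇¬(¬r ∧ p)). Evaluate φ at each world:
  s0 (successors {s0, s2, s3, s7}): φ is true.
  s1 (successors {s2, s3, s5, s6, s7, s8}): φ is true.
  s2 (successors {s0, s2, s5, s7, s8}): φ is true.
  s3 (successors {s0, s2, s5, s7, s8}): φ is true.
  s4 (successors {s0, s2, s3, s5, s8}): φ is true.
  s5 (successors {s0, s4, s8}): φ is true.
  s6 (successors {s3, s5}): φ is true.
  s7 (successors {s0}): φ is true.
  s8 (successors {s3, s5, s6}): φ is true.
For instance, at s1:
  At s1: □((p ∨ ◇r) ∨ ◇¬(¬r ∧ p)) requires (p ∨ ◇r) ∨ ◇¬(¬r ∧ p) at every successor {s2, s3, s5, s6, s7, s8}.
    At s2: (p ∨ ◇r) ∨ ◇¬(¬r ∧ p) is true.
    At s3: (p ∨ ◇r) ∨ ◇¬(¬r ∧ p) is true.
    At s5: (p ∨ ◇r) ∨ ◇¬(¬r ∧ p) is true.
    At s6: (p ∨ ◇r) ∨ ◇¬(¬r ∧ p) is true.
    At s7: (p ∨ ◇r) ∨ ◇¬(¬r ∧ p) is true.
    At s8: (p ∨ ◇r) ∨ ◇¬(¬r ∧ p) is true.
  So □((p ∨ ◇r) ∨ ◇¬(¬r ∧ p)) is true at s1.
Satisfying worlds: {s0, s1, s2, s3, s4, s5, s6, s7, s8}

9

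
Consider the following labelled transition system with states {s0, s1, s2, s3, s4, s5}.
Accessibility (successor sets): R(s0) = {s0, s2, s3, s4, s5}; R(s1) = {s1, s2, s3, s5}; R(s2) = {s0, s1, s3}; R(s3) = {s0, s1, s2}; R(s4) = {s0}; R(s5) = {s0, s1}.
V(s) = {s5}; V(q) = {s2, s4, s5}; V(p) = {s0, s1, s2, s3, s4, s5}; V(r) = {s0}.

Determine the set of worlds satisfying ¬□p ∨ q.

Let φ = ¬□p ∨ q. Evaluate φ at each world:
  s0 (successors {s0, s2, s3, s4, s5}): φ is false.
  s1 (successors {s1, s2, s3, s5}): φ is false.
  s2 (successors {s0, s1, s3}): φ is true.
  s3 (successors {s0, s1, s2}): φ is false.
  s4 (successors {s0}): φ is true.
  s5 (successors {s0, s1}): φ is true.
For instance, at s4:
  At s4: ¬□p is false, q is true, so ¬□p ∨ q is true.
    At s4: □p is true, so ¬□p is false.
      At s4: □p requires p at every successor {s0}.
        At s0: p is true.
      So □p is true at s4.
Satisfying worlds: {s2, s4, s5}

s2, s4, s5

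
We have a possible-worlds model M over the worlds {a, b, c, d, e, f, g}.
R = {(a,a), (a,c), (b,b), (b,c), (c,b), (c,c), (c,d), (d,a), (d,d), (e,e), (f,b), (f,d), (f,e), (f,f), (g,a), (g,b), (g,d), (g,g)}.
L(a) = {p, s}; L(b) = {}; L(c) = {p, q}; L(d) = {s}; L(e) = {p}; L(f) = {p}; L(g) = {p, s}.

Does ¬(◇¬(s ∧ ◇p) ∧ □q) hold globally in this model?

Yes

Recall that □ψ holds at a world iff ψ holds at every accessible world, and ◇ψ holds iff ψ holds at some accessible world.
Let φ = ¬(◇¬(s ∧ ◇p) ∧ □q). Evaluate φ at each world:
  a (successors {a, c}): φ is true.
  b (successors {b, c}): φ is true.
  c (successors {b, c, d}): φ is true.
  d (successors {a, d}): φ is true.
  e (successors {e}): φ is true.
  f (successors {b, d, e, f}): φ is true.
  g (successors {a, b, d, g}): φ is true.
For instance, at g:
  At g: ◇¬(s ∧ ◇p) ∧ □q is false, so ¬(◇¬(s ∧ ◇p) ∧ □q) is true.
    At g: ◇¬(s ∧ ◇p) is true, □q is false, so ◇¬(s ∧ ◇p) ∧ □q is false.
      At g: ◇¬(s ∧ ◇p) requires ¬(s ∧ ◇p) at some successor in {a, b, d, g}.
        ¬(s ∧ ◇p) holds at b, so ◇¬(s ∧ ◇p) is true at g.
      At g: □q requires q at every successor {a, b, d, g}.
        q fails at a, so □q is false at g.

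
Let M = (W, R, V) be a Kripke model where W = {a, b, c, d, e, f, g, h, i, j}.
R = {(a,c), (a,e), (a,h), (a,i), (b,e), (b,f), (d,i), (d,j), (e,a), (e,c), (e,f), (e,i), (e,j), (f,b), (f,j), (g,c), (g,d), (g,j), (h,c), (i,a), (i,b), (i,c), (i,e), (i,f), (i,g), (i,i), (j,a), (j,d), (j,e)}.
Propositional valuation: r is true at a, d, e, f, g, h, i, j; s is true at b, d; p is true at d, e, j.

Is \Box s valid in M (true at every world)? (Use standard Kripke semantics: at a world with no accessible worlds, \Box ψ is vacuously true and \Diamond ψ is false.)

No

Let φ = \Box s. Evaluate φ at each world:
  a (successors {c, e, h, i}): φ is false.
  b (successors {e, f}): φ is false.
  c (successors ∅): φ is true.
  d (successors {i, j}): φ is false.
  e (successors {a, c, f, i, j}): φ is false.
  f (successors {b, j}): φ is false.
  g (successors {c, d, j}): φ is false.
  h (successors {c}): φ is false.
  i (successors {a, b, c, e, f, g, i}): φ is false.
  j (successors {a, d, e}): φ is false.
Detail at a (counterexample):
  At a: \Box s requires s at every successor {c, e, h, i}.
    s fails at c, so \Box s is false at a.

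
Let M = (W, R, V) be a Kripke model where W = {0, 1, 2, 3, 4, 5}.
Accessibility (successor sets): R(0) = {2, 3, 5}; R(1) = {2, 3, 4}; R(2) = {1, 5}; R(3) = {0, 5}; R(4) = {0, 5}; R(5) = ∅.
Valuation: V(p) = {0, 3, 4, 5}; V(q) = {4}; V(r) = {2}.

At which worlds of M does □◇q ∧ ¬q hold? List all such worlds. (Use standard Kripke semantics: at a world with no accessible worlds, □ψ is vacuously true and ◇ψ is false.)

5

Let φ = □◇q ∧ ¬q. Evaluate φ at each world:
  0 (successors {2, 3, 5}): φ is false.
  1 (successors {2, 3, 4}): φ is false.
  2 (successors {1, 5}): φ is false.
  3 (successors {0, 5}): φ is false.
  4 (successors {0, 5}): φ is false.
  5 (successors ∅): φ is true.
For instance, at 1:
  At 1: □◇q is false, ¬q is true, so □◇q ∧ ¬q is false.
    At 1: □◇q requires ◇q at every successor {2, 3, 4}.
      ◇q fails at 2, so □◇q is false at 1.
Satisfying worlds: {5}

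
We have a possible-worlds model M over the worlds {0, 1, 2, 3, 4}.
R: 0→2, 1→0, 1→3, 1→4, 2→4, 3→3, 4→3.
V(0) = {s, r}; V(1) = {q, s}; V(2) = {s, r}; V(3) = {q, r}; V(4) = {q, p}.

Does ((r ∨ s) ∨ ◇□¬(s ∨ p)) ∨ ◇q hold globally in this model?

Yes

Recall that □ψ holds at a world iff ψ holds at every accessible world, and ◇ψ holds iff ψ holds at some accessible world.
Let φ = ((r ∨ s) ∨ ◇□¬(s ∨ p)) ∨ ◇q. Evaluate φ at each world:
  0 (successors {2}): φ is true.
  1 (successors {0, 3, 4}): φ is true.
  2 (successors {4}): φ is true.
  3 (successors {3}): φ is true.
  4 (successors {3}): φ is true.
For instance, at 3:
  At 3: (r ∨ s) ∨ ◇□¬(s ∨ p) is true, ◇q is true, so ((r ∨ s) ∨ ◇□¬(s ∨ p)) ∨ ◇q is true.
    At 3: r ∨ s is true, ◇□¬(s ∨ p) is true, so (r ∨ s) ∨ ◇□¬(s ∨ p) is true.
      At 3: ◇□¬(s ∨ p) requires □¬(s ∨ p) at some successor in {3}.
        □¬(s ∨ p) holds at 3, so ◇□¬(s ∨ p) is true at 3.
    At 3: ◇q requires q at some successor in {3}.
      q holds at 3, so ◇q is true at 3.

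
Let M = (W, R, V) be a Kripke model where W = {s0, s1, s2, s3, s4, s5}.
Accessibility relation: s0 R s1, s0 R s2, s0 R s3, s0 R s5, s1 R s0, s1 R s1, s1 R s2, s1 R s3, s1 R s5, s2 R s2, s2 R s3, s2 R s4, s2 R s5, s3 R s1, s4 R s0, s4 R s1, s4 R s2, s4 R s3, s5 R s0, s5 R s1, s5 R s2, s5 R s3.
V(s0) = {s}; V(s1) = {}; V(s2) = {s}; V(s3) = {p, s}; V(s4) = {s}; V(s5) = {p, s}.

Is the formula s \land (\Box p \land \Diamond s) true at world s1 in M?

Recall that \Box ψ holds at a world iff ψ holds at every accessible world, and \Diamond ψ holds iff ψ holds at some accessible world.
At s1: s is false, \Box p \land \Diamond s is false, so s \land (\Box p \land \Diamond s) is false.
  At s1: \Box p is false, \Diamond s is true, so \Box p \land \Diamond s is false.
    At s1: \Box p requires p at every successor {s0, s1, s2, s3, s5}.
      p fails at s0, so \Box p is false at s1.
    At s1: \Diamond s requires s at some successor in {s0, s1, s2, s3, s5}.
      s holds at s0, so \Diamond s is true at s1.

No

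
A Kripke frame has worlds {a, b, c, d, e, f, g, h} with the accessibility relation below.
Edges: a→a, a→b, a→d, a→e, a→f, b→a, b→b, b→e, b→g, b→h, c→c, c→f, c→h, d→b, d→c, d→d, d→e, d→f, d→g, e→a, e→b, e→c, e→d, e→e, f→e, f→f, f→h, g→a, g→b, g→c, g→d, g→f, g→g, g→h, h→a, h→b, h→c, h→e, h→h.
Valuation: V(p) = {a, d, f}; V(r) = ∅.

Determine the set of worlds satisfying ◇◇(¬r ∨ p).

Recall that ◇ψ holds at a world iff ψ holds at some accessible world.
Let φ = ◇◇(¬r ∨ p). Evaluate φ at each world:
  a (successors {a, b, d, e, f}): φ is true.
  b (successors {a, b, e, g, h}): φ is true.
  c (successors {c, f, h}): φ is true.
  d (successors {b, c, d, e, f, g}): φ is true.
  e (successors {a, b, c, d, e}): φ is true.
  f (successors {e, f, h}): φ is true.
  g (successors {a, b, c, d, f, g, h}): φ is true.
  h (successors {a, b, c, e, h}): φ is true.
For instance, at c:
  At c: ◇◇(¬r ∨ p) requires ◇(¬r ∨ p) at some successor in {c, f, h}.
    ◇(¬r ∨ p) holds at c, so ◇◇(¬r ∨ p) is true at c.
      At c: ◇(¬r ∨ p) requires ¬r ∨ p at some successor in {c, f, h}.
        ¬r ∨ p holds at c, so ◇(¬r ∨ p) is true at c.
Satisfying worlds: {a, b, c, d, e, f, g, h}

a, b, c, d, e, f, g, h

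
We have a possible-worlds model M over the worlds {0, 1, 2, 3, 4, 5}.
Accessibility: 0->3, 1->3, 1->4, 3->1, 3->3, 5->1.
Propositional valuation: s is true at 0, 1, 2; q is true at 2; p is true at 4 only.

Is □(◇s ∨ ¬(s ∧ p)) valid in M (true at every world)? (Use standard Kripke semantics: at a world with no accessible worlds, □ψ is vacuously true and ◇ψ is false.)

Let φ = □(◇s ∨ ¬(s ∧ p)). Evaluate φ at each world:
  0 (successors {3}): φ is true.
  1 (successors {3, 4}): φ is true.
  2 (successors ∅): φ is true.
  3 (successors {1, 3}): φ is true.
  4 (successors ∅): φ is true.
  5 (successors {1}): φ is true.
For instance, at 3:
  At 3: □(◇s ∨ ¬(s ∧ p)) requires ◇s ∨ ¬(s ∧ p) at every successor {1, 3}.
      At 1: ◇s is false, ¬(s ∧ p) is true, so ◇s ∨ ¬(s ∧ p) is true.
      At 3: ◇s is true, ¬(s ∧ p) is true, so ◇s ∨ ¬(s ∧ p) is true.
  So □(◇s ∨ ¬(s ∧ p)) is true at 3.

Yes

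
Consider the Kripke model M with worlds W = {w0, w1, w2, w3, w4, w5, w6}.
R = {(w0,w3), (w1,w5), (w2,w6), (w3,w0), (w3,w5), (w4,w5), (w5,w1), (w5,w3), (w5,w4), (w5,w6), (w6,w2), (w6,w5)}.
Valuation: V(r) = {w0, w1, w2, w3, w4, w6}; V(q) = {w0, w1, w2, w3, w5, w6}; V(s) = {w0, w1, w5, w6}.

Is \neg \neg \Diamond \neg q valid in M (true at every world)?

No

Let φ = \neg \neg \Diamond \neg q. Evaluate φ at each world:
  w0 (successors {w3}): φ is false.
  w1 (successors {w5}): φ is false.
  w2 (successors {w6}): φ is false.
  w3 (successors {w0, w5}): φ is false.
  w4 (successors {w5}): φ is false.
  w5 (successors {w1, w3, w4, w6}): φ is true.
  w6 (successors {w2, w5}): φ is false.
Detail at w0 (counterexample):
  At w0: \neg \Diamond \neg q is true, so \neg \neg \Diamond \neg q is false.
    At w0: \Diamond \neg q is false, so \neg \Diamond \neg q is true.
      At w0: \Diamond \neg q requires \neg q at some successor in {w3}.
        At w3: \neg q is false.
      So \Diamond \neg q is false at w0.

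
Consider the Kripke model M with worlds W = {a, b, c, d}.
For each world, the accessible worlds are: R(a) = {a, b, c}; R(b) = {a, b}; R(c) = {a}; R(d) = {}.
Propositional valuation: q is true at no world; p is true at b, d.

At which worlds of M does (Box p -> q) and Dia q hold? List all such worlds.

none

Recall that Box ψ holds at a world iff ψ holds at every accessible world, and Dia ψ holds iff ψ holds at some accessible world.
Let φ = (Box p -> q) and Dia q. Evaluate φ at each world:
  a (successors {a, b, c}): φ is false.
  b (successors {a, b}): φ is false.
  c (successors {a}): φ is false.
  d (successors ∅): φ is false.
For instance, at c:
  At c: Box p -> q is true, Dia q is false, so (Box p -> q) and Dia q is false.
    At c: Box p is false, q is false, so Box p -> q is true.
      At c: Box p requires p at every successor {a}.
        p fails at a, so Box p is false at c.
    At c: Dia q requires q at some successor in {a}.
      At a: q is false.
    So Dia q is false at c.
Satisfying worlds: none.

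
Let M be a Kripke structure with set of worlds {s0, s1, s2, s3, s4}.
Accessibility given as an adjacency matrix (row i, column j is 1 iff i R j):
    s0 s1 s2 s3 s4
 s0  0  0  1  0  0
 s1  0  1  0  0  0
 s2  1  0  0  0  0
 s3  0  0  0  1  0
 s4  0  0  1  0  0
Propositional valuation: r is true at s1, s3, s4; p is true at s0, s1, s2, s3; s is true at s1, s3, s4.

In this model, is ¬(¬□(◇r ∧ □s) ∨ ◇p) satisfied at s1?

Recall that □ψ holds at a world iff ψ holds at every accessible world, and ◇ψ holds iff ψ holds at some accessible world.
At s1: ¬□(◇r ∧ □s) ∨ ◇p is true, so ¬(¬□(◇r ∧ □s) ∨ ◇p) is false.
  At s1: ¬□(◇r ∧ □s) is false, ◇p is true, so ¬□(◇r ∧ □s) ∨ ◇p is true.
    At s1: □(◇r ∧ □s) is true, so ¬□(◇r ∧ □s) is false.
      At s1: □(◇r ∧ □s) requires ◇r ∧ □s at every successor {s1}.
        At s1: ◇r ∧ □s is true.
      So □(◇r ∧ □s) is true at s1.
    At s1: ◇p requires p at some successor in {s1}.
      p holds at s1, so ◇p is true at s1.

No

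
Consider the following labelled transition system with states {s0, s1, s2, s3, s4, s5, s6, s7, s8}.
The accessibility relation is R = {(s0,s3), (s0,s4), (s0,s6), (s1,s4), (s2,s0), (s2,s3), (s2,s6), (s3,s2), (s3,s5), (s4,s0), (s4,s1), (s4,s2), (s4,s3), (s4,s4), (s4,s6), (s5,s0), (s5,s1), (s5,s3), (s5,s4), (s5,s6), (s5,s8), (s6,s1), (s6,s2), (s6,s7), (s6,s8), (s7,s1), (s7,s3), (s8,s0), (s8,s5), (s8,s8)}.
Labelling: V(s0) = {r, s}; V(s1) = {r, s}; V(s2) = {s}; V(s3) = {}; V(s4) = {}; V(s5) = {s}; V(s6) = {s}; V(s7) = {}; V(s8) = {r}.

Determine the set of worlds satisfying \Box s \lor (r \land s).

s0, s1, s3

Recall that \Box ψ holds at a world iff ψ holds at every accessible world, and \Diamond ψ holds iff ψ holds at some accessible world.
Let φ = \Box s \lor (r \land s). Evaluate φ at each world:
  s0 (successors {s3, s4, s6}): φ is true.
  s1 (successors {s4}): φ is true.
  s2 (successors {s0, s3, s6}): φ is false.
  s3 (successors {s2, s5}): φ is true.
  s4 (successors {s0, s1, s2, s3, s4, s6}): φ is false.
  s5 (successors {s0, s1, s3, s4, s6, s8}): φ is false.
  s6 (successors {s1, s2, s7, s8}): φ is false.
  s7 (successors {s1, s3}): φ is false.
  s8 (successors {s0, s5, s8}): φ is false.
For instance, at s4:
  At s4: \Box s is false, r \land s is false, so \Box s \lor (r \land s) is false.
    At s4: \Box s requires s at every successor {s0, s1, s2, s3, s4, s6}.
      s fails at s3, so \Box s is false at s4.
Satisfying worlds: {s0, s1, s3}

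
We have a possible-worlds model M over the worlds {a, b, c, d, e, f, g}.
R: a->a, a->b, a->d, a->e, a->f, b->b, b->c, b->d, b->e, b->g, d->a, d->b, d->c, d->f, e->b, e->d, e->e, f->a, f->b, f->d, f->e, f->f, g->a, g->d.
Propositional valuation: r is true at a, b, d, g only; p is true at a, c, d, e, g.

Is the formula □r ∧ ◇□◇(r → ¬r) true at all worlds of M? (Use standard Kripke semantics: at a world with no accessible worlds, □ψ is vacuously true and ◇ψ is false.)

No

Let φ = □r ∧ ◇□◇(r → ¬r). Evaluate φ at each world:
  a (successors {a, b, d, e, f}): φ is false.
  b (successors {b, c, d, e, g}): φ is false.
  c (successors ∅): φ is false.
  d (successors {a, b, c, f}): φ is false.
  e (successors {b, d, e}): φ is false.
  f (successors {a, b, d, e, f}): φ is false.
  g (successors {a, d}): φ is true.
Detail at a (counterexample):
  At a: □r is false, ◇□◇(r → ¬r) is true, so □r ∧ ◇□◇(r → ¬r) is false.
    At a: □r requires r at every successor {a, b, d, e, f}.
      r fails at e, so □r is false at a.
    At a: ◇□◇(r → ¬r) requires □◇(r → ¬r) at some successor in {a, b, d, e, f}.
      □◇(r → ¬r) holds at a, so ◇□◇(r → ¬r) is true at a.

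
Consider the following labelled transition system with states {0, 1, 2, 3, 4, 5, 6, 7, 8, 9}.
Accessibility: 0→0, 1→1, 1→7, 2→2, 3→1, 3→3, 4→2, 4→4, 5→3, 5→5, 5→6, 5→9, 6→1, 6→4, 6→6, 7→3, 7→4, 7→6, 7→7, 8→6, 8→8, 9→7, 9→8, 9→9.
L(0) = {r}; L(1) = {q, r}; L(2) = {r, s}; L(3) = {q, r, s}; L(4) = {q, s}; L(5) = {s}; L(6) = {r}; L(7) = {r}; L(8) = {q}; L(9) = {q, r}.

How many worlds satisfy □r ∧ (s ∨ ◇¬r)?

2

Let φ = □r ∧ (s ∨ ◇¬r). Evaluate φ at each world:
  0 (successors {0}): φ is false.
  1 (successors {1, 7}): φ is false.
  2 (successors {2}): φ is true.
  3 (successors {1, 3}): φ is true.
  4 (successors {2, 4}): φ is false.
  5 (successors {3, 5, 6, 9}): φ is false.
  6 (successors {1, 4, 6}): φ is false.
  7 (successors {3, 4, 6, 7}): φ is false.
  8 (successors {6, 8}): φ is false.
  9 (successors {7, 8, 9}): φ is false.
For instance, at 5:
  At 5: □r is false, s ∨ ◇¬r is true, so □r ∧ (s ∨ ◇¬r) is false.
    At 5: □r requires r at every successor {3, 5, 6, 9}.
      r fails at 5, so □r is false at 5.
    At 5: s is true, ◇¬r is true, so s ∨ ◇¬r is true.
      At 5: ◇¬r requires ¬r at some successor in {3, 5, 6, 9}.
        ¬r holds at 5, so ◇¬r is true at 5.
Satisfying worlds: {2, 3}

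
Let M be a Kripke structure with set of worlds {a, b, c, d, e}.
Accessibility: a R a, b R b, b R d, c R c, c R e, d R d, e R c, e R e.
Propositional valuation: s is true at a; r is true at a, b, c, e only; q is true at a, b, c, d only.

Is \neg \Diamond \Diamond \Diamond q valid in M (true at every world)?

No

Let φ = \neg \Diamond \Diamond \Diamond q. Evaluate φ at each world:
  a (successors {a}): φ is false.
  b (successors {b, d}): φ is false.
  c (successors {c, e}): φ is false.
  d (successors {d}): φ is false.
  e (successors {c, e}): φ is false.
Detail at a (counterexample):
  At a: \Diamond \Diamond \Diamond q is true, so \neg \Diamond \Diamond \Diamond q is false.
    At a: \Diamond \Diamond \Diamond q requires \Diamond \Diamond q at some successor in {a}.
      \Diamond \Diamond q holds at a, so \Diamond \Diamond \Diamond q is true at a.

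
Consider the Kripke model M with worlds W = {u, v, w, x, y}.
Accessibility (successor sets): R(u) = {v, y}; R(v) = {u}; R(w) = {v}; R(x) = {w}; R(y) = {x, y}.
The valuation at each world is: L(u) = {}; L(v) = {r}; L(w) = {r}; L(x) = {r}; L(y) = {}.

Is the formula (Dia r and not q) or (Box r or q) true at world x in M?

Recall that Box ψ holds at a world iff ψ holds at every accessible world, and Dia ψ holds iff ψ holds at some accessible world.
At x: Dia r and not q is true, Box r or q is true, so (Dia r and not q) or (Box r or q) is true.
  At x: Dia r is true, not q is true, so Dia r and not q is true.
    At x: Dia r requires r at some successor in {w}.
      r holds at w, so Dia r is true at x.
  At x: Box r is true, q is false, so Box r or q is true.
    At x: Box r requires r at every successor {w}.
      At w: r is true.
    So Box r is true at x.

Yes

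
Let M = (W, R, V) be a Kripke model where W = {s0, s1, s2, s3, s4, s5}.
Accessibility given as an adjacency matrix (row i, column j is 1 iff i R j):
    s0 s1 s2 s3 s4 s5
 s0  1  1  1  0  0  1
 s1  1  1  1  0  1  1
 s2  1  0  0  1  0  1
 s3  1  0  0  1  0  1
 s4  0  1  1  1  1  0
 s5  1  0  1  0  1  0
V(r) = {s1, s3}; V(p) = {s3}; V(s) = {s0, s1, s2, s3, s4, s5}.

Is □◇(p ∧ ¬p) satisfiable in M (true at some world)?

No

Recall that □ψ holds at a world iff ψ holds at every accessible world, and ◇ψ holds iff ψ holds at some accessible world.
Let φ = □◇(p ∧ ¬p). Evaluate φ at each world:
  s0 (successors {s0, s1, s2, s5}): φ is false.
  s1 (successors {s0, s1, s2, s4, s5}): φ is false.
  s2 (successors {s0, s3, s5}): φ is false.
  s3 (successors {s0, s3, s5}): φ is false.
  s4 (successors {s1, s2, s3, s4}): φ is false.
  s5 (successors {s0, s2, s4}): φ is false.
For instance, at s4:
  At s4: □◇(p ∧ ¬p) requires ◇(p ∧ ¬p) at every successor {s1, s2, s3, s4}.
    ◇(p ∧ ¬p) fails at s1, so □◇(p ∧ ¬p) is false at s4.
      At s1: ◇(p ∧ ¬p) requires p ∧ ¬p at some successor in {s0, s1, s2, s4, s5}.
        At s0: p ∧ ¬p is false.
        At s1: p ∧ ¬p is false.
        At s2: p ∧ ¬p is false.
        At s4: p ∧ ¬p is false.
        At s5: p ∧ ¬p is false.
      So ◇(p ∧ ¬p) is false at s1.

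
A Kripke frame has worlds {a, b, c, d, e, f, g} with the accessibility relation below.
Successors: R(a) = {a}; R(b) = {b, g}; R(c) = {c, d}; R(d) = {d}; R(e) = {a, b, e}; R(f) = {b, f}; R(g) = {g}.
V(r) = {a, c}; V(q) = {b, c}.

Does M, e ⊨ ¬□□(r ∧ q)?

Yes

Recall that □ψ holds at a world iff ψ holds at every accessible world, and ◇ψ holds iff ψ holds at some accessible world.
At e: □□(r ∧ q) is false, so ¬□□(r ∧ q) is true.
  At e: □□(r ∧ q) requires □(r ∧ q) at every successor {a, b, e}.
    □(r ∧ q) fails at a, so □□(r ∧ q) is false at e.
      At a: □(r ∧ q) requires r ∧ q at every successor {a}.
        r ∧ q fails at a, so □(r ∧ q) is false at a.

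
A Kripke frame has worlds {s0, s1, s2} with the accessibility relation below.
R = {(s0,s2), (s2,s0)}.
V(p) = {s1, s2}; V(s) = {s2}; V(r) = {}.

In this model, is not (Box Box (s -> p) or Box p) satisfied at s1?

No

At s1: Box Box (s -> p) or Box p is true, so not (Box Box (s -> p) or Box p) is false.
  At s1: Box Box (s -> p) is true, Box p is true, so Box Box (s -> p) or Box p is true.
    At s1: no accessible worlds, so Box Box (s -> p) holds vacuously.
    At s1: no accessible worlds, so Box p holds vacuously.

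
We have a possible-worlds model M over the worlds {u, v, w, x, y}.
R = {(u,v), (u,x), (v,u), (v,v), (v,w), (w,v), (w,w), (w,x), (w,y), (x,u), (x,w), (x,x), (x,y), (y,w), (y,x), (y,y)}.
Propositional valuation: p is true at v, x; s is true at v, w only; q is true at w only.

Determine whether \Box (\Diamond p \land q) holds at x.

No

Recall that \Box ψ holds at a world iff ψ holds at every accessible world, and \Diamond ψ holds iff ψ holds at some accessible world.
At x: \Box (\Diamond p \land q) requires \Diamond p \land q at every successor {u, w, x, y}.
  \Diamond p \land q fails at u, so \Box (\Diamond p \land q) is false at x.
    At u: \Diamond p is true, q is false, so \Diamond p \land q is false.
      At u: \Diamond p requires p at some successor in {v, x}.
        p holds at v, so \Diamond p is true at u.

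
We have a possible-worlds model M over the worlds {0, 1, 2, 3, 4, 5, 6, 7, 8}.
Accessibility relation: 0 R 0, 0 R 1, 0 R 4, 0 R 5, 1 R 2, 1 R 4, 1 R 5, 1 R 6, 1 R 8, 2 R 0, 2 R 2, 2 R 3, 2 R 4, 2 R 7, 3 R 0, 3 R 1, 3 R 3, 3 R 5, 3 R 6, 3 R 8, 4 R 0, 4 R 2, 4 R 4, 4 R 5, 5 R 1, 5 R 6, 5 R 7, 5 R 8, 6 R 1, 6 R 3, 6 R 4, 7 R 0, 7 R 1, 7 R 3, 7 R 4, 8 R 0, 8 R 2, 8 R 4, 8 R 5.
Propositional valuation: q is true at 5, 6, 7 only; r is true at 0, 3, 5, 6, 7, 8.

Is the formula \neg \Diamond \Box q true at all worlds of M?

Let φ = \neg \Diamond \Box q. Evaluate φ at each world:
  0 (successors {0, 1, 4, 5}): φ is true.
  1 (successors {2, 4, 5, 6, 8}): φ is true.
  2 (successors {0, 2, 3, 4, 7}): φ is true.
  3 (successors {0, 1, 3, 5, 6, 8}): φ is true.
  4 (successors {0, 2, 4, 5}): φ is true.
  5 (successors {1, 6, 7, 8}): φ is true.
  6 (successors {1, 3, 4}): φ is true.
  7 (successors {0, 1, 3, 4}): φ is true.
  8 (successors {0, 2, 4, 5}): φ is true.
For instance, at 1:
  At 1: \Diamond \Box q is false, so \neg \Diamond \Box q is true.
    At 1: \Diamond \Box q requires \Box q at some successor in {2, 4, 5, 6, 8}.
      At 2: \Box q is false.
      At 4: \Box q is false.
      At 5: \Box q is false.
      At 6: \Box q is false.
      At 8: \Box q is false.
    So \Diamond \Box q is false at 1.

Yes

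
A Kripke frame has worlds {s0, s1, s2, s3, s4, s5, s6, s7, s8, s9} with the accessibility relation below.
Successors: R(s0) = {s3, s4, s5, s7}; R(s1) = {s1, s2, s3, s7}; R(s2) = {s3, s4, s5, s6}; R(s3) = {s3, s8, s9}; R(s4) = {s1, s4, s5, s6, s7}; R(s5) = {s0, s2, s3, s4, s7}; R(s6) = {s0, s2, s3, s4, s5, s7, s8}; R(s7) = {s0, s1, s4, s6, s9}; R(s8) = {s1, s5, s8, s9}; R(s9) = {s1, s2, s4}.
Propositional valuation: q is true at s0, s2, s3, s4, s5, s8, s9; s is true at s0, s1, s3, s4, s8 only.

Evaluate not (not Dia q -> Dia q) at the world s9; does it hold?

No

At s9: not Dia q -> Dia q is true, so not (not Dia q -> Dia q) is false.
  At s9: not Dia q is false, Dia q is true, so not Dia q -> Dia q is true.
    At s9: Dia q is true, so not Dia q is false.
      At s9: Dia q requires q at some successor in {s1, s2, s4}.
        q holds at s2, so Dia q is true at s9.
    At s9: Dia q requires q at some successor in {s1, s2, s4}.
      q holds at s2, so Dia q is true at s9.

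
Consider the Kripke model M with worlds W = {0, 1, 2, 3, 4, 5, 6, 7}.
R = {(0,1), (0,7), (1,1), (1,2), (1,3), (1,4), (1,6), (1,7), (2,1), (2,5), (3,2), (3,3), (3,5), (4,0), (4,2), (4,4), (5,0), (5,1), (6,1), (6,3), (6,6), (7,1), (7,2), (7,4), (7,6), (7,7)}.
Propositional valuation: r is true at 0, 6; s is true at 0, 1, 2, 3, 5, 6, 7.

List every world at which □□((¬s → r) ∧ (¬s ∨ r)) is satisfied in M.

Recall that □ψ holds at a world iff ψ holds at every accessible world, and ◇ψ holds iff ψ holds at some accessible world.
Let φ = □□((¬s → r) ∧ (¬s ∨ r)). Evaluate φ at each world:
  0 (successors {1, 7}): φ is false.
  1 (successors {1, 2, 3, 4, 6, 7}): φ is false.
  2 (successors {1, 5}): φ is false.
  3 (successors {2, 3, 5}): φ is false.
  4 (successors {0, 2, 4}): φ is false.
  5 (successors {0, 1}): φ is false.
  6 (successors {1, 3, 6}): φ is false.
  7 (successors {1, 2, 4, 6, 7}): φ is false.
For instance, at 3:
  At 3: □□((¬s → r) ∧ (¬s ∨ r)) requires □((¬s → r) ∧ (¬s ∨ r)) at every successor {2, 3, 5}.
    □((¬s → r) ∧ (¬s ∨ r)) fails at 2, so □□((¬s → r) ∧ (¬s ∨ r)) is false at 3.
      At 2: □((¬s → r) ∧ (¬s ∨ r)) requires (¬s → r) ∧ (¬s ∨ r) at every successor {1, 5}.
        (¬s → r) ∧ (¬s ∨ r) fails at 1, so □((¬s → r) ∧ (¬s ∨ r)) is false at 2.
Satisfying worlds: none.

none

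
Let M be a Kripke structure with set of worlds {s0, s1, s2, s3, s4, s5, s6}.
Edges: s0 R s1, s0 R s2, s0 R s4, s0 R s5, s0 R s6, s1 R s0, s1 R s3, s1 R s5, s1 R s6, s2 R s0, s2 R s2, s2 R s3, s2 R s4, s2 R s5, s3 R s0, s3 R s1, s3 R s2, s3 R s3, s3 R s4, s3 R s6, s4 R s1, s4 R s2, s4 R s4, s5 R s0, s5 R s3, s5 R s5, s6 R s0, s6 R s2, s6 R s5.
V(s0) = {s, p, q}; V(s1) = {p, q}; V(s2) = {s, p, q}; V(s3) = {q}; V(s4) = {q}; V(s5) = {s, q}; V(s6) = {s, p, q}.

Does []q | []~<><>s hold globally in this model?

Let φ = []q | []~<><>s. Evaluate φ at each world:
  s0 (successors {s1, s2, s4, s5, s6}): φ is true.
  s1 (successors {s0, s3, s5, s6}): φ is true.
  s2 (successors {s0, s2, s3, s4, s5}): φ is true.
  s3 (successors {s0, s1, s2, s3, s4, s6}): φ is true.
  s4 (successors {s1, s2, s4}): φ is true.
  s5 (successors {s0, s3, s5}): φ is true.
  s6 (successors {s0, s2, s5}): φ is true.
For instance, at s6:
  At s6: []q is true, []~<><>s is false, so []q | []~<><>s is true.
    At s6: []q requires q at every successor {s0, s2, s5}.
      At s0: q is true.
      At s2: q is true.
      At s5: q is true.
    So []q is true at s6.
    At s6: []~<><>s requires ~<><>s at every successor {s0, s2, s5}.
      ~<><>s fails at s0, so []~<><>s is false at s6.

Yes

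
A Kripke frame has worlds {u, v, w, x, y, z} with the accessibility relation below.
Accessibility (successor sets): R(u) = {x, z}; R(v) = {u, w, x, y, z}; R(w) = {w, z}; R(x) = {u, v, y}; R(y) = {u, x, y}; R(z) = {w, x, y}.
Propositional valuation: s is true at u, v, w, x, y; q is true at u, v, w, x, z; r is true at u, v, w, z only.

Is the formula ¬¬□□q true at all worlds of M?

Recall that □ψ holds at a world iff ψ holds at every accessible world, and ◇ψ holds iff ψ holds at some accessible world.
Let φ = ¬¬□□q. Evaluate φ at each world:
  u (successors {x, z}): φ is false.
  v (successors {u, w, x, y, z}): φ is false.
  w (successors {w, z}): φ is false.
  x (successors {u, v, y}): φ is false.
  y (successors {u, x, y}): φ is false.
  z (successors {w, x, y}): φ is false.
Detail at u (counterexample):
  At u: ¬□□q is true, so ¬¬□□q is false.
    At u: □□q is false, so ¬□□q is true.
      At u: □□q requires □q at every successor {x, z}.
        □q fails at x, so □□q is false at u.

No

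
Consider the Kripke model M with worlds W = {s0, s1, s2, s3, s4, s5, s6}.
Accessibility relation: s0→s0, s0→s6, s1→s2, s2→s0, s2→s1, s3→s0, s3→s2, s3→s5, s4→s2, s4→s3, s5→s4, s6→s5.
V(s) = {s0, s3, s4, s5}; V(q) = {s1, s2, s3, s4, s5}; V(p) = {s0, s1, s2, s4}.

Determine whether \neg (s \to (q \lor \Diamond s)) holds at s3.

At s3: s \to (q \lor \Diamond s) is true, so \neg (s \to (q \lor \Diamond s)) is false.
  At s3: s is true, q \lor \Diamond s is true, so s \to (q \lor \Diamond s) is true.
    At s3: q is true, \Diamond s is true, so q \lor \Diamond s is true.
      At s3: \Diamond s requires s at some successor in {s0, s2, s5}.
        s holds at s0, so \Diamond s is true at s3.

No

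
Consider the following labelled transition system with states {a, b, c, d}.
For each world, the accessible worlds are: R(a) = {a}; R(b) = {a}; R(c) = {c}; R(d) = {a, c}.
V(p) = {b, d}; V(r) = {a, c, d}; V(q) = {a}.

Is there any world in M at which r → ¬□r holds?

Yes

Let φ = r → ¬□r. Evaluate φ at each world:
  a (successors {a}): φ is false.
  b (successors {a}): φ is true.
  c (successors {c}): φ is false.
  d (successors {a, c}): φ is false.
Detail at b (witness):
  At b: r is false, ¬□r is false, so r → ¬□r is true.
    At b: □r is true, so ¬□r is false.
      At b: □r requires r at every successor {a}.
        At a: r is true.
      So □r is true at b.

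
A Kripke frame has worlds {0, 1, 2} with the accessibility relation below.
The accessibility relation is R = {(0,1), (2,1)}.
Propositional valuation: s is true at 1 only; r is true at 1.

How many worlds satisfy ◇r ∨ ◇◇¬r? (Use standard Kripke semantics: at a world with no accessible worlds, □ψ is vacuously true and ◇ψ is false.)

2

Let φ = ◇r ∨ ◇◇¬r. Evaluate φ at each world:
  0 (successors {1}): φ is true.
  1 (successors ∅): φ is false.
  2 (successors {1}): φ is true.
For instance, at 2:
  At 2: ◇r is true, ◇◇¬r is false, so ◇r ∨ ◇◇¬r is true.
    At 2: ◇r requires r at some successor in {1}.
      r holds at 1, so ◇r is true at 2.
    At 2: ◇◇¬r requires ◇¬r at some successor in {1}.
      At 1: ◇¬r is false.
    So ◇◇¬r is false at 2.
Satisfying worlds: {0, 2}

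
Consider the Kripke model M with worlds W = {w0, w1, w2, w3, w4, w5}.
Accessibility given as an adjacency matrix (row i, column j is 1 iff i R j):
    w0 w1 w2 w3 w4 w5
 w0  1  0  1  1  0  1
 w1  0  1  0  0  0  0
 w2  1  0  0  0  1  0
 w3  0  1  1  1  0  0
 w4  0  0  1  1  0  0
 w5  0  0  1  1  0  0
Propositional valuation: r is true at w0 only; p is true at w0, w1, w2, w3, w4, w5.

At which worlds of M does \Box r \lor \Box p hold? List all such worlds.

w0, w1, w2, w3, w4, w5

Let φ = \Box r \lor \Box p. Evaluate φ at each world:
  w0 (successors {w0, w2, w3, w5}): φ is true.
  w1 (successors {w1}): φ is true.
  w2 (successors {w0, w4}): φ is true.
  w3 (successors {w1, w2, w3}): φ is true.
  w4 (successors {w2, w3}): φ is true.
  w5 (successors {w2, w3}): φ is true.
For instance, at w1:
  At w1: \Box r is false, \Box p is true, so \Box r \lor \Box p is true.
    At w1: \Box r requires r at every successor {w1}.
      r fails at w1, so \Box r is false at w1.
    At w1: \Box p requires p at every successor {w1}.
      At w1: p is true.
    So \Box p is true at w1.
Satisfying worlds: {w0, w1, w2, w3, w4, w5}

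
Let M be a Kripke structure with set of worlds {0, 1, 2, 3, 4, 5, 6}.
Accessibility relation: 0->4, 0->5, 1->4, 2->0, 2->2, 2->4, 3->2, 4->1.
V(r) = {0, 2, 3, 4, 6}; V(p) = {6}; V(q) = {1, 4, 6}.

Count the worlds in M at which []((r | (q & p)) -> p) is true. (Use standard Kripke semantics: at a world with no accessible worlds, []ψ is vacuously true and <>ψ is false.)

Let φ = []((r | (q & p)) -> p). Evaluate φ at each world:
  0 (successors {4, 5}): φ is false.
  1 (successors {4}): φ is false.
  2 (successors {0, 2, 4}): φ is false.
  3 (successors {2}): φ is false.
  4 (successors {1}): φ is true.
  5 (successors ∅): φ is true.
  6 (successors ∅): φ is true.
For instance, at 4:
  At 4: []((r | (q & p)) -> p) requires (r | (q & p)) -> p at every successor {1}.
    At 1: (r | (q & p)) -> p is true.
  So []((r | (q & p)) -> p) is true at 4.
Satisfying worlds: {4, 5, 6}

3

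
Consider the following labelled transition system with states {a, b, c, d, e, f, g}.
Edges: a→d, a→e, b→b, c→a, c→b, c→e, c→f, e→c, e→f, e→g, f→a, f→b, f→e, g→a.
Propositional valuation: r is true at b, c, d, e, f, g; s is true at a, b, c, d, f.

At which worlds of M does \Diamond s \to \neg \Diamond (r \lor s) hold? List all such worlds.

d

Let φ = \Diamond s \to \neg \Diamond (r \lor s). Evaluate φ at each world:
  a (successors {d, e}): φ is false.
  b (successors {b}): φ is false.
  c (successors {a, b, e, f}): φ is false.
  d (successors ∅): φ is true.
  e (successors {c, f, g}): φ is false.
  f (successors {a, b, e}): φ is false.
  g (successors {a}): φ is false.
For instance, at c:
  At c: \Diamond s is true, \neg \Diamond (r \lor s) is false, so \Diamond s \to \neg \Diamond (r \lor s) is false.
    At c: \Diamond s requires s at some successor in {a, b, e, f}.
      s holds at a, so \Diamond s is true at c.
    At c: \Diamond (r \lor s) is true, so \neg \Diamond (r \lor s) is false.
      At c: \Diamond (r \lor s) requires r \lor s at some successor in {a, b, e, f}.
        r \lor s holds at a, so \Diamond (r \lor s) is true at c.
Satisfying worlds: {d}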